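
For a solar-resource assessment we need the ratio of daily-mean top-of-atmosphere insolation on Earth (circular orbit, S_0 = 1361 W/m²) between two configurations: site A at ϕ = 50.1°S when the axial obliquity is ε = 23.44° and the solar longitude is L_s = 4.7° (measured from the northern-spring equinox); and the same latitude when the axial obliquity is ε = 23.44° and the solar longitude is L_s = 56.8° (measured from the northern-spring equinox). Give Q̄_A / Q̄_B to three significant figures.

Q̄_A / Q̄_B ≈ 2.33

— Configuration A (ϕ=-50.1°):
Solar declination: sin δ = sin ε · sin L_s = sin 23.44° × sin 4.7° = 0.03259, so δ = +1.868°.
cos h₀ = −tan(-50.1°) tan(+1.868°) = 0.0390, h₀ = 1.5318 rad.
Bracket: h₀ sin ϕ sin δ + cos ϕ cos δ sin h₀ = 1.5318×-0.76717×0.03259 + 0.64145×0.99947×0.99924 = -0.038298 + 0.640623 = 0.602325.
Q̄ = (S_0/π) × [bracket] = (1361/π) × 0.602325 = 260.94 W/m².
— Configuration B (ϕ=-50.1°):
Solar declination: sin δ = sin ε · sin L_s = sin 23.44° × sin 56.8° = 0.33286, so δ = +19.442°.
cos h₀ = −tan(-50.1°) tan(+19.442°) = 0.4222, h₀ = 1.1350 rad.
Bracket: h₀ sin ϕ sin δ + cos ϕ cos δ sin h₀ = 1.1350×-0.76717×0.33286 + 0.64145×0.94298×0.90652 = -0.289834 + 0.548331 = 0.258497.
Q̄ = (S_0/π) × [bracket] = (1361/π) × 0.258497 = 111.99 W/m².
Ratio Q̄_A / Q̄_B = 260.94 / 111.99 = 2.330.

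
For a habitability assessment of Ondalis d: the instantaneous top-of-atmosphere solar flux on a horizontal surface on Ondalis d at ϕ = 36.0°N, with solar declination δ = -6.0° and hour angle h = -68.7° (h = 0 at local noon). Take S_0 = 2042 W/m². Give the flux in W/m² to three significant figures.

471 W/m²

cos θ_z = sin ϕ sin δ + cos ϕ cos δ cos h = -0.061440 + 0.292267 = 0.230827.
Flux = S_0 · cos θ_z = 2042 × 0.230827 = 471.3 W/m².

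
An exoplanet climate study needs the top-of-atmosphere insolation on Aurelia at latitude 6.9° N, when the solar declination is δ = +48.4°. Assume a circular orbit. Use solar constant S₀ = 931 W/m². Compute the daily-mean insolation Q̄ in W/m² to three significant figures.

cos H₀ = −tan(+6.9°) tan(+48.400°) = -0.1363, H₀ = 1.7075 rad.
Bracket: H₀ sin φ sin δ + cos φ cos δ sin H₀ = 1.7075×0.12014×0.74780 + 0.99276×0.66393×0.99067 = 0.153403 + 0.652974 = 0.806377.
Q̄ = (S₀/π) × [bracket] = (931/π) × 0.806377 = 239.0 W/m².

Q̄ ≈ 239 W/m²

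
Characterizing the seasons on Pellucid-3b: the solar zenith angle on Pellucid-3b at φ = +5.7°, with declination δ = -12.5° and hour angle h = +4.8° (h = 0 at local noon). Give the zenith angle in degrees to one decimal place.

θ_z = 18.8°

cos θ_z = sin φ sin δ + cos φ cos δ cos h = -0.021497 + 0.968062 = 0.946565.
θ_z = arccos(0.946565) = 18.8°.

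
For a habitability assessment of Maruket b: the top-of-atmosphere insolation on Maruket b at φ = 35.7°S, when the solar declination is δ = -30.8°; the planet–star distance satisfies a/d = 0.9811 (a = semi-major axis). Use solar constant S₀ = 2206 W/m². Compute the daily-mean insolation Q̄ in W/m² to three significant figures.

Q̄ ≈ 833 W/m²

cos H₀ = −tan(-35.7°) tan(-30.800°) = -0.4284, H₀ = 2.0135 rad.
Bracket: H₀ sin φ sin δ + cos φ cos δ sin H₀ = 2.0135×-0.58354×-0.51204 + 0.81208×0.85896×0.90361 = 0.601625 + 0.630308 = 1.231933.
Inverse-square distance factor (a/d)² = 0.9811² = 0.962557.
Q̄ = (S₀/π) × 0.962557 × [bracket] = (2206/π) × 0.962557 × 1.231933 = 832.7 W/m².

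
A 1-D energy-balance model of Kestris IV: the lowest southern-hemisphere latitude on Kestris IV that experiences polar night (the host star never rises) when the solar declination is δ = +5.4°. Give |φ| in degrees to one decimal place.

|φ| = 84.6°

Polar night requires cos H₀ = −tan φ tan δ ≥ 1, i.e. tan φ tan δ ≤ −1.
The boundary is |tan φ| · |tan δ| = 1, so |φ| = 90° − |δ| = 90° − 5.4° = 84.6° in the southern hemisphere.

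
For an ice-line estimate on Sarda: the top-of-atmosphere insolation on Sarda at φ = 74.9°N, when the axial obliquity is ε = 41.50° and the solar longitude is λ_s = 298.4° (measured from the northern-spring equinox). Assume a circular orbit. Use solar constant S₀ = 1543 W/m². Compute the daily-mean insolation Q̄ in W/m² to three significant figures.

Q̄ ≈ 0.00 W/m²

Solar declination: sin δ = sin ε · sin λ_s = sin 41.50° × sin 298.4° = -0.58287, so δ = -35.653°.
cos H₀ = −tan(+74.9°) tan(-35.653°) = 2.6585 ≥ 1 ⇒ polar night, H₀ = 0 and Q̄ = 0.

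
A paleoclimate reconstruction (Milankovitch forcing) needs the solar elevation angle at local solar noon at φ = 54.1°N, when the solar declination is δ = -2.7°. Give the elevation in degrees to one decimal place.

33.2°

At local noon the hour angle is zero, so the zenith angle equals |φ − δ| = |+54.1° − (-2.700°)| = 56.800°.
Elevation = 90° − 56.800° = 33.2°.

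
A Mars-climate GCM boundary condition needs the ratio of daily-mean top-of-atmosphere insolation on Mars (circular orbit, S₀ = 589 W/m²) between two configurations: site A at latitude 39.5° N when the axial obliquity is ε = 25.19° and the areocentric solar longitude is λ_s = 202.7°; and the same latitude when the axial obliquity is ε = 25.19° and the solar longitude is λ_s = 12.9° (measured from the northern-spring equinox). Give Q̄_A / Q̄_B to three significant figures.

Q̄_A / Q̄_B ≈ 0.698

— Configuration A (φ=+39.5°):
sin δ = sin 25.19° × sin 202.7° = -0.16425, so δ = -9.454°.
cos H₀ = −tan(+39.5°) tan(-9.454°) = 0.1373, H₀ = 1.4331 rad.
Bracket: H₀ sin φ sin δ + cos φ cos δ sin H₀ = 1.4331×0.63608×-0.16425 + 0.77162×0.98642×0.99053 = -0.149725 + 0.753933 = 0.604208.
Q̄ = (S₀/π) × [bracket] = (589/π) × 0.604208 = 113.28 W/m².
— Configuration B (φ=+39.5°):
Solar declination: sin δ = sin ε · sin λ_s = sin 25.19° × sin 12.9° = 0.09502, so δ = +5.452°.
cos H₀ = −tan(+39.5°) tan(+5.452°) = -0.0787, H₀ = 1.6496 rad.
Bracket: H₀ sin φ sin δ + cos φ cos δ sin H₀ = 1.6496×0.63608×0.09502 + 0.77162×0.99548×0.99690 = 0.099702 + 0.765751 = 0.865453.
Q̄ = (S₀/π) × [bracket] = (589/π) × 0.865453 = 162.26 W/m².
Ratio Q̄_A / Q̄_B = 113.28 / 162.26 = 0.6981.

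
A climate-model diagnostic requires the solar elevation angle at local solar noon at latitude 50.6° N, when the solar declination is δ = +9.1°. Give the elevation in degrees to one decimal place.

At local noon the hour angle is zero, so the zenith angle equals |φ − δ| = |+50.6° − (+9.100°)| = 41.500°.
Elevation = 90° − 41.500° = 48.5°.

48.5°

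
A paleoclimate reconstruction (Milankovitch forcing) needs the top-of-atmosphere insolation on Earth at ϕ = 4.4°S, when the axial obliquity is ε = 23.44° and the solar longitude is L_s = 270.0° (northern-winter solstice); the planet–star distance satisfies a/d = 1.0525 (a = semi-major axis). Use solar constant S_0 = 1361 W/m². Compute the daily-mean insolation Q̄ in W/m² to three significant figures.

Q̄ ≈ 462 W/m²

Solar declination: sin δ = sin ε · sin L_s = sin 23.44° × sin 270.0° = -0.39779, so δ = -23.440°.
cos h₀ = −tan(-4.4°) tan(-23.440°) = -0.0334, h₀ = 1.6042 rad.
Bracket: h₀ sin ϕ sin δ + cos ϕ cos δ sin h₀ = 1.6042×-0.07672×-0.39779 + 0.99705×0.91748×0.99944 = 0.048958 + 0.914261 = 0.963219.
Inverse-square distance factor (a/d)² = 1.0525² = 1.107756.
Q̄ = (S_0/π) × 1.107756 × [bracket] = (1361/π) × 1.107756 × 0.963219 = 462.3 W/m².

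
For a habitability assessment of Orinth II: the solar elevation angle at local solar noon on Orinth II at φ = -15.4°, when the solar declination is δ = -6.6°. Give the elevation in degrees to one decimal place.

At local noon the hour angle is zero, so the zenith angle equals |φ − δ| = |-15.4° − (-6.600°)| = 8.800°.
Elevation = 90° − 8.800° = 81.2°.

81.2°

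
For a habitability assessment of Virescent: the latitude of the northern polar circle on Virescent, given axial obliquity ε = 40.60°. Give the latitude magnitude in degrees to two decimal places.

The polar circle is the lowest latitude that experiences at least one full rotation of continuous daylight at the northern-summer solstice; it lies at |φ| = 90° − ε = 90° − 40.60° = 49.40°.

49.40°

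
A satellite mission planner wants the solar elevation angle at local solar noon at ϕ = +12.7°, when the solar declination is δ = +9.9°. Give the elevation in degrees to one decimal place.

At local noon the hour angle is zero, so the zenith angle equals |ϕ − δ| = |+12.7° − (+9.900°)| = 2.800°.
Elevation = 90° − 2.800° = 87.2°.

87.2°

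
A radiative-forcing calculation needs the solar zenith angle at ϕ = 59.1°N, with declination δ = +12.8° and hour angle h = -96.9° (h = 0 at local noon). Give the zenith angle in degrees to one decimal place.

θ_z = 82.5°

cos θ_z = sin ϕ sin δ + cos ϕ cos δ cos h = 0.190103 + -0.060162 = 0.129941.
θ_z = arccos(0.129941) = 82.5°.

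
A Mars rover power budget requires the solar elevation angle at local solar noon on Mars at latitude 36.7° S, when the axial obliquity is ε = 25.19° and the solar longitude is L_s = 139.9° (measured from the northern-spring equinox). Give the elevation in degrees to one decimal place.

Solar declination: sin δ = sin ε · sin L_s = sin 25.19° × sin 139.9° = 0.27415, so δ = +15.912°.
At local noon the hour angle is zero, so the zenith angle equals |ϕ − δ| = |-36.7° − (+15.912°)| = 52.612°.
Elevation = 90° − 52.612° = 37.4°.

37.4°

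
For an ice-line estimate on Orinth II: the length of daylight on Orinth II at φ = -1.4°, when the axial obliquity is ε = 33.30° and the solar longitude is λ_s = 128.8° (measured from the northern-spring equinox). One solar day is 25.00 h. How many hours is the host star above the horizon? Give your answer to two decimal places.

Solar declination: sin δ = sin ε · sin λ_s = sin 33.30° × sin 128.8° = 0.42787, so δ = +25.333°.
cos H₀ = −tan φ · tan δ = −tan(-1.4°) × tan(+25.333°) = 0.0116, so H₀ = 1.5592 rad = 89.34°.
Daylight = 2H₀/(2π) × 25.00 h = (1.5592/π) × 25.00 = 12.41 h.

12.41 h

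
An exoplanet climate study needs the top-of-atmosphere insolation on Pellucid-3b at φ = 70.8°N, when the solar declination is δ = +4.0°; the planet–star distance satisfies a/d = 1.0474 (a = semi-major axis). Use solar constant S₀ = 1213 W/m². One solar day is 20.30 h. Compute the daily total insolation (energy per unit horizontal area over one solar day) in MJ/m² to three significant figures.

13.6 MJ/m²

cos H₀ = −tan(+70.8°) tan(+4.000°) = -0.2008, H₀ = 1.7730 rad.
Bracket: H₀ sin φ sin δ + cos φ cos δ sin H₀ = 1.7730×0.94438×0.06976 + 0.32887×0.99756×0.97963 = 0.116805 + 0.321385 = 0.438190.
Inverse-square distance factor (a/d)² = 1.0474² = 1.097047.
Q̄ = (S₀/π) × 1.097047 × [bracket] = (1213/π) × 1.097047 × 0.438190 = 185.61 W/m².
Daily total = Q̄ × 20.30 h × 3600 s/h = 185.61 × 20.30 × 3600 / 10⁶ = 13.56 MJ/m².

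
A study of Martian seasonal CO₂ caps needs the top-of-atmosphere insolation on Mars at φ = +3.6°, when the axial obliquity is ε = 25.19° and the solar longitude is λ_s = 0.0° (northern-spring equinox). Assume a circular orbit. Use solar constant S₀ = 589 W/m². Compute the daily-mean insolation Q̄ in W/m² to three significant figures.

Q̄ ≈ 187 W/m²

Solar declination: sin δ = sin ε · sin λ_s = sin 25.19° × sin 0.0° = 0.00000, so δ = +0.000°.
cos H₀ = −tan(+3.6°) tan(+0.000°) = -0.0000, H₀ = 1.5708 rad.
Bracket: H₀ sin φ sin δ + cos φ cos δ sin H₀ = 1.5708×0.06279×0.00000 + 0.99803×1.00000×1.00000 = 0.000000 + 0.998030 = 0.998030.
Q̄ = (S₀/π) × [bracket] = (589/π) × 0.998030 = 187.1 W/m².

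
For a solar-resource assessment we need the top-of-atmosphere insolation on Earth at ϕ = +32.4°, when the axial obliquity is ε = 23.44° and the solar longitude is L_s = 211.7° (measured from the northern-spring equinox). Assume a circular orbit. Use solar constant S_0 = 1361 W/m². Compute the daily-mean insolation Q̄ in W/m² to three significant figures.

Q̄ ≈ 285 W/m²

Solar declination: sin δ = sin ε · sin L_s = sin 23.44° × sin 211.7° = -0.20903, so δ = -12.065°.
cos h₀ = −tan(+32.4°) tan(-12.065°) = 0.1356, h₀ = 1.4347 rad.
Bracket: h₀ sin ϕ sin δ + cos ϕ cos δ sin h₀ = 1.4347×0.53583×-0.20903 + 0.84433×0.97791×0.99076 = -0.160693 + 0.818049 = 0.657356.
Q̄ = (S_0/π) × [bracket] = (1361/π) × 0.657356 = 284.8 W/m².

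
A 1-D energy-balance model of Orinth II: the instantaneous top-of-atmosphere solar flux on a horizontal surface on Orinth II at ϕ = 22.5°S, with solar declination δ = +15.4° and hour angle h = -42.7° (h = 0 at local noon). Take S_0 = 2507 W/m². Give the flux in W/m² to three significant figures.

1.39e+03 W/m²

cos θ_z = sin ϕ sin δ + cos ϕ cos δ cos h = -0.101624 + 0.654594 = 0.552970.
Flux = S_0 · cos θ_z = 2507 × 0.552970 = 1386 W/m².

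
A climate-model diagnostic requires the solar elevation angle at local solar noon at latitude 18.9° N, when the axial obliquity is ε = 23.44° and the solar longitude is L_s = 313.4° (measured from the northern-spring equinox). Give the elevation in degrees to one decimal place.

54.3°

Solar declination: sin δ = sin ε · sin L_s = sin 23.44° × sin 313.4° = -0.28902, so δ = -16.799°.
At local noon the hour angle is zero, so the zenith angle equals |ϕ − δ| = |+18.9° − (-16.799°)| = 35.699°.
Elevation = 90° − 35.699° = 54.3°.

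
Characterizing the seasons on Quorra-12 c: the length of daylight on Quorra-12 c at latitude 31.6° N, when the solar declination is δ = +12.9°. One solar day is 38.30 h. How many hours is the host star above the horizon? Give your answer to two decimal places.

20.87 h

cos H₀ = −tan φ · tan δ = −tan(+31.6°) × tan(+12.900°) = -0.1409, so H₀ = 1.7122 rad = 98.10°.
Daylight = 2H₀/(2π) × 38.30 h = (1.7122/π) × 38.30 = 20.87 h.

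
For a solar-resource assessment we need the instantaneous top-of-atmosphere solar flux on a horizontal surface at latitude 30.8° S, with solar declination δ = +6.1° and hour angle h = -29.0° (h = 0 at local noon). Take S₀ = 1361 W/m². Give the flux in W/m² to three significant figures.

943 W/m²

cos θ_z = sin φ sin δ + cos φ cos δ cos h = -0.054412 + 0.747010 = 0.692598.
Flux = S₀ · cos θ_z = 1361 × 0.692598 = 942.6 W/m².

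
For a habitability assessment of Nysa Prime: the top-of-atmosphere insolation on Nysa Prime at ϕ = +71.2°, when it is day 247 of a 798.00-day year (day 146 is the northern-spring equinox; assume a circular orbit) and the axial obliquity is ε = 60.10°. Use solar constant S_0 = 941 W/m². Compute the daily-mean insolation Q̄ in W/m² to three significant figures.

Solar longitude: L_s = 360° × (247 − 146)/798.00 = 45.564°.
sin δ = sin 60.10° × sin 45.564° = 0.61899, so δ = +38.243°.
cos h₀ = −tan(+71.2°) tan(+38.243°) = -2.3151 ≤ −1 ⇒ polar day, h₀ = π.
Bracket: h₀ sin ϕ sin δ + cos ϕ cos δ sin h₀ = 3.1416×0.94665×0.61899 + 0.32227×0.78540×0.00000 = 1.840874 + 0.000000 = 1.840874.
Q̄ = (S_0/π) × [bracket] = (941/π) × 1.840874 = 551.4 W/m².

Q̄ ≈ 551 W/m²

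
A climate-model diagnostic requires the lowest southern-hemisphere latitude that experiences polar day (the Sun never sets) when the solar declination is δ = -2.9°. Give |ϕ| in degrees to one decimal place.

Polar day requires cos h₀ = −tan ϕ tan δ ≤ −1, i.e. tan ϕ tan δ ≥ 1.
The boundary is |tan ϕ| · |tan δ| = 1, so |ϕ| = 90° − |δ| = 90° − 2.9° = 87.1° in the southern hemisphere.

|ϕ| = 87.1°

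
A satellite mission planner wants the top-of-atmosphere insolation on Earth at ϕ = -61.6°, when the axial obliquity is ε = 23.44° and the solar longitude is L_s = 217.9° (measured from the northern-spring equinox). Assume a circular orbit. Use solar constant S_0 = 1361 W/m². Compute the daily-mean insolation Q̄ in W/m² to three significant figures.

Solar declination: sin δ = sin ε · sin L_s = sin 23.44° × sin 217.9° = -0.24436, so δ = -14.144°.
cos h₀ = −tan(-61.6°) tan(-14.144°) = -0.4661, h₀ = 2.0556 rad.
Bracket: h₀ sin ϕ sin δ + cos ϕ cos δ sin h₀ = 2.0556×-0.87965×-0.24436 + 0.47562×0.96969×0.88476 = 0.441854 + 0.408055 = 0.849909.
Q̄ = (S_0/π) × [bracket] = (1361/π) × 0.849909 = 368.2 W/m².

Q̄ ≈ 368 W/m²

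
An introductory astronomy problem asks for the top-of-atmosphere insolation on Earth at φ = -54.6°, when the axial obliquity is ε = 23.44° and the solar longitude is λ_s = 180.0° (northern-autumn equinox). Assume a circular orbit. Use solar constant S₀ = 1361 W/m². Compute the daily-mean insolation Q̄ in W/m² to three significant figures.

Q̄ ≈ 251 W/m²

Solar declination: sin δ = sin ε · sin λ_s = sin 23.44° × sin 180.0° = 0.00000, so δ = +0.000°.
cos H₀ = −tan(-54.6°) tan(+0.000°) = 0.0000, H₀ = 1.5708 rad.
Bracket: H₀ sin φ sin δ + cos φ cos δ sin H₀ = 1.5708×-0.81513×0.00000 + 0.57928×1.00000×1.00000 = -0.000000 + 0.579280 = 0.579280.
Q̄ = (S₀/π) × [bracket] = (1361/π) × 0.579280 = 251.0 W/m².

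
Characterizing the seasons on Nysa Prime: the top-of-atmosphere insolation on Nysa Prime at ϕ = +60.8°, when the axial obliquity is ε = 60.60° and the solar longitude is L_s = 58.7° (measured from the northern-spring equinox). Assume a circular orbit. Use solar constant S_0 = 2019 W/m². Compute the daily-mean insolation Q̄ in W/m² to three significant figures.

Solar declination: sin δ = sin ε · sin L_s = sin 60.60° × sin 58.7° = 0.74442, so δ = +48.109°.
cos h₀ = −tan(+60.8°) tan(+48.109°) = -1.9948 ≤ −1 ⇒ polar day, h₀ = π.
Bracket: h₀ sin ϕ sin δ + cos ϕ cos δ sin h₀ = 3.1416×0.87292×0.74442 + 0.48786×0.66772×0.00000 = 2.041472 + 0.000000 = 2.041472.
Q̄ = (S_0/π) × [bracket] = (2019/π) × 2.041472 = 1312 W/m².

Q̄ ≈ 1.31e+03 W/m²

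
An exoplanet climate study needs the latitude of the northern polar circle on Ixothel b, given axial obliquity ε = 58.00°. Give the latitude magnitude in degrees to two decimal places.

The polar circle is the lowest latitude that experiences at least one full rotation of continuous daylight at the northern-summer solstice; it lies at |φ| = 90° − ε = 90° − 58.00° = 32.00°.

32.00°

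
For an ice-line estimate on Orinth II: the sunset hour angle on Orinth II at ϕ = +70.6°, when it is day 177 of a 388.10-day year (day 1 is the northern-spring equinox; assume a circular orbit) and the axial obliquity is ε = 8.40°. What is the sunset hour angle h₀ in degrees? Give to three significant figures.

Solar longitude: L_s = 360° × (177 − 1)/388.10 = 163.257°.
sin δ = sin 8.40° × sin 163.257° = 0.04208, so δ = +2.412°.
cos h₀ = −tan ϕ · tan δ = −tan(+70.6°) × tan(+2.412°) = -0.1196, so h₀ = 1.6907 rad = 96.87°.

h₀ = 96.9°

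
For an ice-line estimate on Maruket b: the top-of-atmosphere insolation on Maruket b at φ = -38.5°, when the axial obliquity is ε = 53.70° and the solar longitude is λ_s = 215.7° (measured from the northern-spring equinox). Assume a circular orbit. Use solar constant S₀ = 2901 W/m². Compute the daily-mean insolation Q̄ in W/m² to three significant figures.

Q̄ ≈ 1.12e+03 W/m²

Solar declination: sin δ = sin ε · sin λ_s = sin 53.70° × sin 215.7° = -0.47029, so δ = -28.053°.
cos H₀ = −tan(-38.5°) tan(-28.053°) = -0.4239, H₀ = 2.0085 rad.
Bracket: H₀ sin φ sin δ + cos φ cos δ sin H₀ = 2.0085×-0.62251×-0.47029 + 0.78261×0.88251×0.90571 = 0.588009 + 0.625539 = 1.213548.
Q̄ = (S₀/π) × [bracket] = (2901/π) × 1.213548 = 1121 W/m².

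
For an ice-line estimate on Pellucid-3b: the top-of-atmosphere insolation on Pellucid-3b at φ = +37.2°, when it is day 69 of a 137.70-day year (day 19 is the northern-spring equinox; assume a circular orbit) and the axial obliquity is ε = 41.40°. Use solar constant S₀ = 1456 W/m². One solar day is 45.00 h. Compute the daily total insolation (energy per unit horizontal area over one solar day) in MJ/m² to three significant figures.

Solar longitude: λ_s = 360° × (69 − 19)/137.70 = 130.719°.
sin δ = sin 41.40° × sin 130.719° = 0.50122, so δ = +30.081°.
cos H₀ = −tan(+37.2°) tan(+30.081°) = -0.4397, H₀ = 2.0260 rad.
Bracket: H₀ sin φ sin δ + cos φ cos δ sin H₀ = 2.0260×0.60460×0.50122 + 0.79653×0.86532×0.89816 = 0.613954 + 0.619060 = 1.233014.
Q̄ = (S₀/π) × [bracket] = (1456/π) × 1.233014 = 571.45 W/m².
Daily total = Q̄ × 45.00 h × 3600 s/h = 571.45 × 45.00 × 3600 / 10⁶ = 92.57 MJ/m².

92.6 MJ/m²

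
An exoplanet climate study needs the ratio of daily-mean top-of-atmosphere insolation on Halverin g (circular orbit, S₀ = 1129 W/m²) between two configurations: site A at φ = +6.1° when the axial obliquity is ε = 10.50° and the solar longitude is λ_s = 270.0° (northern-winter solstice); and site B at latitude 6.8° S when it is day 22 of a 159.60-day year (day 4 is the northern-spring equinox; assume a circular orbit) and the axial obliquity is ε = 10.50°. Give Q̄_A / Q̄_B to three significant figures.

— Configuration A (φ=+6.1°):
Solar declination: sin δ = sin ε · sin λ_s = sin 10.50° × sin 270.0° = -0.18224, so δ = -10.500°.
cos H₀ = −tan(+6.1°) tan(-10.500°) = 0.0198, H₀ = 1.5510 rad.
Bracket: H₀ sin φ sin δ + cos φ cos δ sin H₀ = 1.5510×0.10626×-0.18224 + 0.99434×0.98325×0.99980 = -0.030035 + 0.977489 = 0.947454.
Q̄ = (S₀/π) × [bracket] = (1129/π) × 0.947454 = 340.49 W/m².
— Configuration B (φ=-6.8°):
Solar longitude: λ_s = 360° × (22 − 4)/159.60 = 40.602°.
sin δ = sin 10.50° × sin 40.602° = 0.11860, so δ = +6.811°.
cos H₀ = −tan(-6.8°) tan(+6.811°) = 0.0142, H₀ = 1.5566 rad.
Bracket: H₀ sin φ sin δ + cos φ cos δ sin H₀ = 1.5566×-0.11840×0.11860 + 0.99297×0.99294×0.99990 = -0.021858 + 0.985861 = 0.964003.
Q̄ = (S₀/π) × [bracket] = (1129/π) × 0.964003 = 346.44 W/m².
Ratio Q̄_A / Q̄_B = 340.49 / 346.44 = 0.9828.

Q̄_A / Q̄_B ≈ 0.983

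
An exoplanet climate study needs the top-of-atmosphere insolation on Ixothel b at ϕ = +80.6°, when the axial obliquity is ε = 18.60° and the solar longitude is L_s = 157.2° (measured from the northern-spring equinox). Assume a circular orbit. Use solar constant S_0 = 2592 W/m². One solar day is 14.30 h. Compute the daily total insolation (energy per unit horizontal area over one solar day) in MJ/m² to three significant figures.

Solar declination: sin δ = sin ε · sin L_s = sin 18.60° × sin 157.2° = 0.12360, so δ = +7.100°.
cos h₀ = −tan(+80.6°) tan(+7.100°) = -0.7524, h₀ = 2.4225 rad.
Bracket: h₀ sin ϕ sin δ + cos ϕ cos δ sin h₀ = 2.4225×0.98657×0.12360 + 0.16333×0.99233×0.65872 = 0.295400 + 0.106764 = 0.402164.
Q̄ = (S_0/π) × [bracket] = (2592/π) × 0.402164 = 331.81 W/m².
Daily total = Q̄ × 14.30 h × 3600 s/h = 331.81 × 14.30 × 3600 / 10⁶ = 17.08 MJ/m².

17.1 MJ/m²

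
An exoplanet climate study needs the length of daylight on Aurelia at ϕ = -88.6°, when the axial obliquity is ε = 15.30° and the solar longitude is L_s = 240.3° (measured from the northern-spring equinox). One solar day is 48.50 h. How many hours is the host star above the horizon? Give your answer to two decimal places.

Solar declination: sin δ = sin ε · sin L_s = sin 15.30° × sin 240.3° = -0.22921, so δ = -13.250°.
Sunrise equation: cos h₀ = −tan ϕ · tan δ = -9.6351 ≤ −1, so the host star never sets (polar day) and h₀ = π.
Daylight = 2h₀/(2π) × 48.50 h = (3.1416/π) × 48.50 = 48.50 h.

48.50 h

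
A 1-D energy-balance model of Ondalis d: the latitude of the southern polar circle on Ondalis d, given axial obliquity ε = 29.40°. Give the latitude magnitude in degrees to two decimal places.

60.60°

The polar circle is the lowest latitude that experiences at least one full rotation of continuous darkness at the northern-summer solstice; it lies at |φ| = 90° − ε = 90° − 29.40° = 60.60°.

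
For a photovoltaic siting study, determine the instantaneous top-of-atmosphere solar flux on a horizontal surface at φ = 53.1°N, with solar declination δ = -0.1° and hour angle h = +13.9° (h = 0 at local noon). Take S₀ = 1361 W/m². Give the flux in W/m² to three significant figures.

791 W/m²

cos θ_z = sin φ sin δ + cos φ cos δ cos h = -0.001396 + 0.582837 = 0.581441.
Flux = S₀ · cos θ_z = 1361 × 0.581441 = 791.3 W/m².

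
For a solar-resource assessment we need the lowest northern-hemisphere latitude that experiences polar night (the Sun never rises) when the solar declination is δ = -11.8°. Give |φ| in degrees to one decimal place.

Polar night requires cos H₀ = −tan φ tan δ ≥ 1, i.e. tan φ tan δ ≤ −1.
The boundary is |tan φ| · |tan δ| = 1, so |φ| = 90° − |δ| = 90° − 11.8° = 78.2° in the northern hemisphere.

|φ| = 78.2°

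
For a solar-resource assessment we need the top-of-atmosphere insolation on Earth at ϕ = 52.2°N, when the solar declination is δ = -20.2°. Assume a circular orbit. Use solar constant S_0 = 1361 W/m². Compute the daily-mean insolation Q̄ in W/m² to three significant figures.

cos h₀ = −tan(+52.2°) tan(-20.200°) = 0.4743, h₀ = 1.0766 rad.
Bracket: h₀ sin ϕ sin δ + cos ϕ cos δ sin h₀ = 1.0766×0.79016×-0.34530 + 0.61291×0.93849×0.88035 = -0.293742 + 0.506386 = 0.212644.
Q̄ = (S_0/π) × [bracket] = (1361/π) × 0.212644 = 92.12 W/m².

Q̄ ≈ 92.1 W/m²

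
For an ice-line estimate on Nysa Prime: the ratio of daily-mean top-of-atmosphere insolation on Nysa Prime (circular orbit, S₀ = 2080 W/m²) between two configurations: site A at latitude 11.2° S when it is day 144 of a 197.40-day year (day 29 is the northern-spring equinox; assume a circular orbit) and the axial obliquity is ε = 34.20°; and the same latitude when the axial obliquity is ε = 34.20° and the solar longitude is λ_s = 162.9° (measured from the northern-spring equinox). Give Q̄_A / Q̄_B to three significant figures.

— Configuration A (φ=-11.2°):
Solar longitude: λ_s = 360° × (144 − 29)/197.40 = 209.726°.
sin δ = sin 34.20° × sin 209.726° = -0.27871, so δ = -16.183°.
cos H₀ = −tan(-11.2°) tan(-16.183°) = -0.0575, H₀ = 1.6283 rad.
Bracket: H₀ sin φ sin δ + cos φ cos δ sin H₀ = 1.6283×-0.19423×-0.27871 + 0.98096×0.96037×0.99835 = 0.088146 + 0.940530 = 1.028676.
Q̄ = (S₀/π) × [bracket] = (2080/π) × 1.028676 = 681.07 W/m².
— Configuration B (φ=-11.2°):
Solar declination: sin δ = sin ε · sin λ_s = sin 34.20° × sin 162.9° = 0.16528, so δ = +9.513°.
cos H₀ = −tan(-11.2°) tan(+9.513°) = 0.0332, H₀ = 1.5376 rad.
Bracket: H₀ sin φ sin δ + cos φ cos δ sin H₀ = 1.5376×-0.19423×0.16528 + 0.98096×0.98625×0.99945 = -0.049361 + 0.966940 = 0.917579.
Q̄ = (S₀/π) × [bracket] = (2080/π) × 0.917579 = 607.51 W/m².
Ratio Q̄_A / Q̄_B = 681.07 / 607.51 = 1.121.

Q̄_A / Q̄_B ≈ 1.12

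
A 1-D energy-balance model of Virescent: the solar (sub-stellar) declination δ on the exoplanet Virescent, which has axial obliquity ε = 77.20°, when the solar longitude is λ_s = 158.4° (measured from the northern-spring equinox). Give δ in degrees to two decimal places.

sin δ = sin ε · sin λ_s = sin 77.20° × sin 158.4° = 0.358976.
δ = arcsin(0.358976) = +21.04°.

δ = +21.04°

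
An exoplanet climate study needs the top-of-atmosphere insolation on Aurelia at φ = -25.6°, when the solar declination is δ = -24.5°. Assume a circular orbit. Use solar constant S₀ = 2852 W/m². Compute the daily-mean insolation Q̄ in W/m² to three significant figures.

Q̄ ≈ 1.02e+03 W/m²

cos H₀ = −tan(-25.6°) tan(-24.500°) = -0.2183, H₀ = 1.7909 rad.
Bracket: H₀ sin φ sin δ + cos φ cos δ sin H₀ = 1.7909×-0.43209×-0.41469 + 0.90183×0.90996×0.97587 = 0.320900 + 0.800827 = 1.121727.
Q̄ = (S₀/π) × [bracket] = (2852/π) × 1.121727 = 1018 W/m².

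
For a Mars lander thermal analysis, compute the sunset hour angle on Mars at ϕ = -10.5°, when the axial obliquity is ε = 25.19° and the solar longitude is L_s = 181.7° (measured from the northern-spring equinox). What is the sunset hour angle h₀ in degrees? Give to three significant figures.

Solar declination: sin δ = sin ε · sin L_s = sin 25.19° × sin 181.7° = -0.01263, so δ = -0.723°.
cos h₀ = −tan ϕ · tan δ = −tan(-10.5°) × tan(-0.723°) = -0.0023, so h₀ = 1.5731 rad = 90.13°.

h₀ = 90.1°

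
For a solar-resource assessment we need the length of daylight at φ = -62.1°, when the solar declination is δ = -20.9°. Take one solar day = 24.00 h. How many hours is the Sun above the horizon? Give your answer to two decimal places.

18.15 h

cos H₀ = −tan φ · tan δ = −tan(-62.1°) × tan(-20.900°) = -0.7212, so H₀ = 2.3763 rad = 136.15°.
Daylight = 2H₀/(2π) × 24.00 h = (2.3763/π) × 24.00 = 18.15 h.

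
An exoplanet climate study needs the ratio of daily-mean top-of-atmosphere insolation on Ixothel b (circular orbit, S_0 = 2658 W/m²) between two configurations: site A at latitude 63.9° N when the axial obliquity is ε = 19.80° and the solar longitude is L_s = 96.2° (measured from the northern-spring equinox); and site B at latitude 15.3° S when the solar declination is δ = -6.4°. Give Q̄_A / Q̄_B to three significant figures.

— Configuration A (ϕ=+63.9°):
Solar declination: sin δ = sin ε · sin L_s = sin 19.80° × sin 96.2° = 0.33676, so δ = +19.679°.
cos h₀ = −tan(+63.9°) tan(+19.679°) = -0.7300, h₀ = 2.3892 rad.
Bracket: h₀ sin ϕ sin δ + cos ϕ cos δ sin h₀ = 2.3892×0.89803×0.33676 + 0.43994×0.94159×0.68340 = 0.722543 + 0.283094 = 1.005637.
Q̄ = (S_0/π) × [bracket] = (2658/π) × 1.005637 = 850.84 W/m².
— Configuration B (ϕ=-15.3°):
cos h₀ = −tan(-15.3°) tan(-6.400°) = -0.0307, h₀ = 1.6015 rad.
Bracket: h₀ sin ϕ sin δ + cos ϕ cos δ sin h₀ = 1.6015×-0.26387×-0.11147 + 0.96456×0.99377×0.99953 = 0.047106 + 0.958100 = 1.005206.
Q̄ = (S_0/π) × [bracket] = (2658/π) × 1.005206 = 850.47 W/m².
Ratio Q̄_A / Q̄_B = 850.84 / 850.47 = 1.000.

Q̄_A / Q̄_B ≈ 1.00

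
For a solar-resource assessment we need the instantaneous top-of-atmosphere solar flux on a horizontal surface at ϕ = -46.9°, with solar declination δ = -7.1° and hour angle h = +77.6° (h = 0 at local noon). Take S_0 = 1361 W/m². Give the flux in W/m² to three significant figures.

321 W/m²

cos θ_z = sin ϕ sin δ + cos ϕ cos δ cos h = 0.090249 + 0.145598 = 0.235847.
Flux = S_0 · cos θ_z = 1361 × 0.235847 = 321.0 W/m².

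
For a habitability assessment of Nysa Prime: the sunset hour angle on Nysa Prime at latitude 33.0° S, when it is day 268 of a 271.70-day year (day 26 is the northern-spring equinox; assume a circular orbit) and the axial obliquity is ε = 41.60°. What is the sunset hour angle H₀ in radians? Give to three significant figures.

Solar longitude: λ_s = 360° × (268 − 26)/271.70 = 320.648°.
sin δ = sin 41.60° × sin 320.648° = -0.42099, so δ = -24.897°.
cos H₀ = −tan φ · tan δ = −tan(-33.0°) × tan(-24.897°) = -0.3014, so H₀ = 1.8770 rad = 107.54°.

H₀ = 1.88 rad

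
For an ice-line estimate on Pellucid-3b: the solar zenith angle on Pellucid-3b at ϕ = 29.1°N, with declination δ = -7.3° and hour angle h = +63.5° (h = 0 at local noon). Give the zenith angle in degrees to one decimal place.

cos θ_z = sin ϕ sin δ + cos ϕ cos δ cos h = -0.061796 + 0.386715 = 0.324919.
θ_z = arccos(0.324919) = 71.0°.

θ_z = 71.0°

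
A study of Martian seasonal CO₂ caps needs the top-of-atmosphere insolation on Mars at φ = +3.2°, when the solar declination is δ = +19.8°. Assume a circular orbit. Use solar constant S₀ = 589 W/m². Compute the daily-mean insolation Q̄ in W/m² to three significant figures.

Q̄ ≈ 182 W/m²

cos H₀ = −tan(+3.2°) tan(+19.800°) = -0.0201, H₀ = 1.5909 rad.
Bracket: H₀ sin φ sin δ + cos φ cos δ sin H₀ = 1.5909×0.05582×0.33874 + 0.99844×0.94088×0.99980 = 0.030081 + 0.939224 = 0.969305.
Q̄ = (S₀/π) × [bracket] = (589/π) × 0.969305 = 181.7 W/m².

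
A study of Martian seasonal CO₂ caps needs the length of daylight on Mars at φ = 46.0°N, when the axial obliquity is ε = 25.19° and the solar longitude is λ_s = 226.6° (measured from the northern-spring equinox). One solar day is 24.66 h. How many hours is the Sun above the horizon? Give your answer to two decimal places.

9.63 h

Solar declination: sin δ = sin ε · sin λ_s = sin 25.19° × sin 226.6° = -0.30925, so δ = -18.014°.
cos H₀ = −tan φ · tan δ = −tan(+46.0°) × tan(-18.014°) = 0.3367, so H₀ = 1.2273 rad = 70.32°.
Daylight = 2H₀/(2π) × 24.66 h = (1.2273/π) × 24.66 = 9.63 h.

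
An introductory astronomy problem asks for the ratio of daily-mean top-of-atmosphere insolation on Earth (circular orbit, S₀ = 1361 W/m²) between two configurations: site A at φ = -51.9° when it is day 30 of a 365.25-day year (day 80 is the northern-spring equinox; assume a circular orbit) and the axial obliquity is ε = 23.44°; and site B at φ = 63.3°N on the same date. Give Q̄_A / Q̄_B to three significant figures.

— Configuration A (φ=-51.9°):
Solar longitude: λ_s = 360° × (30 − 80)/365.25 = -49.281°, i.e. -49.281° + 360° = 310.719°.
sin δ = sin 23.44° × sin 310.719° = -0.30149, so δ = -17.547°.
cos H₀ = −tan(-51.9°) tan(-17.547°) = -0.4033, H₀ = 1.9859 rad.
Bracket: H₀ sin φ sin δ + cos φ cos δ sin H₀ = 1.9859×-0.78694×-0.30149 + 0.61704×0.95347×0.91508 = 0.471164 + 0.538368 = 1.009532.
Q̄ = (S₀/π) × [bracket] = (1361/π) × 1.009532 = 437.35 W/m².
— Configuration B (φ=+63.3°):
cos H₀ = −tan(+63.3°) tan(-17.547°) = 0.6287, H₀ = 0.8909 rad.
Bracket: H₀ sin φ sin δ + cos φ cos δ sin H₀ = 0.8909×0.89337×-0.30149 + 0.44932×0.95347×0.77764 = -0.239957 + 0.333151 = 0.093194.
Q̄ = (S₀/π) × [bracket] = (1361/π) × 0.093194 = 40.373 W/m².
Ratio Q̄_A / Q̄_B = 437.35 / 40.373 = 10.83.

Q̄_A / Q̄_B ≈ 10.8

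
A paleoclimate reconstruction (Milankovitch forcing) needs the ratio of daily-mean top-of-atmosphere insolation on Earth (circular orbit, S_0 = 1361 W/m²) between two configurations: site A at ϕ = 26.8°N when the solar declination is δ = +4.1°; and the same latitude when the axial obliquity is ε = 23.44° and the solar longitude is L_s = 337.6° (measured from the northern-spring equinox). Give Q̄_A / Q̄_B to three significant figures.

— Configuration A (ϕ=+26.8°):
cos h₀ = −tan(+26.8°) tan(+4.100°) = -0.0362, h₀ = 1.6070 rad.
Bracket: h₀ sin ϕ sin δ + cos ϕ cos δ sin h₀ = 1.6070×0.45088×0.07150 + 0.89259×0.99744×0.99934 = 0.051806 + 0.889717 = 0.941523.
Q̄ = (S_0/π) × [bracket] = (1361/π) × 0.941523 = 407.89 W/m².
— Configuration B (ϕ=+26.8°):
Solar declination: sin δ = sin ε · sin L_s = sin 23.44° × sin 337.6° = -0.15159, so δ = -8.719°.
cos h₀ = −tan(+26.8°) tan(-8.719°) = 0.0775, h₀ = 1.4933 rad.
Bracket: h₀ sin ϕ sin δ + cos ϕ cos δ sin h₀ = 1.4933×0.45088×-0.15159 + 0.89259×0.98844×0.99699 = -0.102065 + 0.879616 = 0.777551.
Q̄ = (S_0/π) × [bracket] = (1361/π) × 0.777551 = 336.85 W/m².
Ratio Q̄_A / Q̄_B = 407.89 / 336.85 = 1.211.

Q̄_A / Q̄_B ≈ 1.21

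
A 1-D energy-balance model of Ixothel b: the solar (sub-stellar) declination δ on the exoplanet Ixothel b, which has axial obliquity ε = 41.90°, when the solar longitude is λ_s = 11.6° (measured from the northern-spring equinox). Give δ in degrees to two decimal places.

δ = +7.72°

sin δ = sin ε · sin λ_s = sin 41.90° × sin 11.6° = 0.134286.
δ = arcsin(0.134286) = +7.72°.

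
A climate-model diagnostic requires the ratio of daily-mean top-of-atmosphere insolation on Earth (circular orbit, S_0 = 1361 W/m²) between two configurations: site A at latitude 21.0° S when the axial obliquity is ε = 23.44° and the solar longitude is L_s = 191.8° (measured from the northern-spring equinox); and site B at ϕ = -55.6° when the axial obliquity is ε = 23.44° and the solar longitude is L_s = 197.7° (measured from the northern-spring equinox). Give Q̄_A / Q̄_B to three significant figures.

— Configuration A (ϕ=-21.0°):
Solar declination: sin δ = sin ε · sin L_s = sin 23.44° × sin 191.8° = -0.08135, so δ = -4.666°.
cos h₀ = −tan(-21.0°) tan(-4.666°) = -0.0313, h₀ = 1.6021 rad.
Bracket: h₀ sin ϕ sin δ + cos ϕ cos δ sin h₀ = 1.6021×-0.35837×-0.08135 + 0.93358×0.99669×0.99951 = 0.046707 + 0.930034 = 0.976741.
Q̄ = (S_0/π) × [bracket] = (1361/π) × 0.976741 = 423.14 W/m².
— Configuration B (ϕ=-55.6°):
Solar declination: sin δ = sin ε · sin L_s = sin 23.44° × sin 197.7° = -0.12094, so δ = -6.946°.
cos h₀ = −tan(-55.6°) tan(-6.946°) = -0.1779, h₀ = 1.7497 rad.
Bracket: h₀ sin ϕ sin δ + cos ϕ cos δ sin h₀ = 1.7497×-0.82511×-0.12094 + 0.56497×0.99266×0.98404 = 0.174600 + 0.551872 = 0.726472.
Q̄ = (S_0/π) × [bracket] = (1361/π) × 0.726472 = 314.72 W/m².
Ratio Q̄_A / Q̄_B = 423.14 / 314.72 = 1.344.

Q̄_A / Q̄_B ≈ 1.34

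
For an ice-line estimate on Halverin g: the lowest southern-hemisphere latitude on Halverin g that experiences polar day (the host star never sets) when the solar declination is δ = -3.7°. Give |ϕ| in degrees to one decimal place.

Polar day requires cos h₀ = −tan ϕ tan δ ≤ −1, i.e. tan ϕ tan δ ≥ 1.
The boundary is |tan ϕ| · |tan δ| = 1, so |ϕ| = 90° − |δ| = 90° − 3.7° = 86.3° in the southern hemisphere.

|ϕ| = 86.3°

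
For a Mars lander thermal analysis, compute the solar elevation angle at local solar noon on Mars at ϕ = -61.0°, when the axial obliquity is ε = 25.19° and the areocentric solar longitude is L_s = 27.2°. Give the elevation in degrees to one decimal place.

17.8°

sin δ = sin 25.19° × sin 27.2° = 0.19455, so δ = +11.218°.
At local noon the hour angle is zero, so the zenith angle equals |ϕ − δ| = |-61.0° − (+11.218°)| = 72.218°.
Elevation = 90° − 72.218° = 17.8°.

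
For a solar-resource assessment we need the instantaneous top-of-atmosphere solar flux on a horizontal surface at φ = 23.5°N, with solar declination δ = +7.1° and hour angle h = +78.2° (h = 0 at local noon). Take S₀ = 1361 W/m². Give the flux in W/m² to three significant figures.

320 W/m²

cos θ_z = sin φ sin δ + cos φ cos δ cos h = 0.049286 + 0.186097 = 0.235383.
Flux = S₀ · cos θ_z = 1361 × 0.235383 = 320.4 W/m².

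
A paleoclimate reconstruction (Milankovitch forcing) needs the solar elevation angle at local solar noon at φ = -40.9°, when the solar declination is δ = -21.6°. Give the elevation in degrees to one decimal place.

70.7°

At local noon the hour angle is zero, so the zenith angle equals |φ − δ| = |-40.9° − (-21.600°)| = 19.300°.
Elevation = 90° − 19.300° = 70.7°.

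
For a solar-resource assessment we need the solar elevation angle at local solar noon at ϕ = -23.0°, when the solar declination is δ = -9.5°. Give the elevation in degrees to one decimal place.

76.5°

At local noon the hour angle is zero, so the zenith angle equals |ϕ − δ| = |-23.0° − (-9.500°)| = 13.500°.
Elevation = 90° − 13.500° = 76.5°.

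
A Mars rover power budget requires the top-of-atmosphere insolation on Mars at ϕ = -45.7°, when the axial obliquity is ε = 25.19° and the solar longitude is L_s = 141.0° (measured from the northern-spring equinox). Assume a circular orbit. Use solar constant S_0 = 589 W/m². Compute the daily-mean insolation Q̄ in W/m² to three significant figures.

Q̄ ≈ 74.9 W/m²

Solar declination: sin δ = sin ε · sin L_s = sin 25.19° × sin 141.0° = 0.26785, so δ = +15.537°.
cos h₀ = −tan(-45.7°) tan(+15.537°) = 0.2849, h₀ = 1.2819 rad.
Bracket: h₀ sin ϕ sin δ + cos ϕ cos δ sin h₀ = 1.2819×-0.71569×0.26785 + 0.69842×0.96346×0.95856 = -0.245737 + 0.645015 = 0.399278.
Q̄ = (S_0/π) × [bracket] = (589/π) × 0.399278 = 74.86 W/m².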